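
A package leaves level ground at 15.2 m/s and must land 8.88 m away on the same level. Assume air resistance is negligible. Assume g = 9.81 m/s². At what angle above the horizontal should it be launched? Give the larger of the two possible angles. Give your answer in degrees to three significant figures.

R = v₀² sin 2θ / g gives sin 2θ = gR/v₀² = 9.81·8.88/15.2² = 0.3770.
2θ = 22.15° or 180° − 22.15° = 157.8°, so θ = 11.08° or 78.92°.
The larger angle is 78.92°.

78.9°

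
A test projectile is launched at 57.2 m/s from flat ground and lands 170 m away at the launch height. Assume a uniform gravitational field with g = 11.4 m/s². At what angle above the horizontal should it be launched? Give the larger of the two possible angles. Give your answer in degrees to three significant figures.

Level-ground range R = v₀² sin(2θ)/g ⇒ sin(2θ) = gR/v₀² = 11.4 × 170 / 57.2² = 0.5923.
2θ = 36.32° or 180° − 36.32° = 143.7°, so θ = 18.16° or 71.84°.
The larger angle is 71.84°.

71.8°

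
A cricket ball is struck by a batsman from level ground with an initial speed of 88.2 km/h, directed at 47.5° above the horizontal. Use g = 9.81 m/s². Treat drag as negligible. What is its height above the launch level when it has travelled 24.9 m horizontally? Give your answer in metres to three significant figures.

Convert: 88.2 km/h = 88.2/3.6 = 24.50 m/s.
Resolve: vₓ = 24.50 cos 47.5° = 16.55 m/s and v_y0 = 24.50 sin 47.5° = 18.06 m/s.
Time to reach x = 24.9 m: t = x/vₓ = 24.9/16.55 = 1.504 s.
Height: y = v_y0 t − ½ g t² = 18.06 × 1.504 − 4.905 × 1.504² = 27.17 − 11.10 = 16.07 m.

16.1 m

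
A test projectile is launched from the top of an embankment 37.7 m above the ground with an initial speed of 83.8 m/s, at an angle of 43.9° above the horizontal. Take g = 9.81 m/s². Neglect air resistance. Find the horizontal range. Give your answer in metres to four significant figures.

752.6 m

Horizontal component vₓ = 83.80 cos 43.9° = 60.38 m/s; vertical v_y0 = 83.80 sin 43.9° = 58.11 m/s.
Vertical motion (up positive, ground at y = 0): 4.905 t² − (58.11) t − 37.7 = 0, so t = (58.11 + √(58.11² + 2·9.81·37.7)) / 9.81 = (58.11 + 64.16) / 9.81 = 12.46 s.
Horizontal distance: R = vₓ t = 60.38 × 12.46 = 752.6 m.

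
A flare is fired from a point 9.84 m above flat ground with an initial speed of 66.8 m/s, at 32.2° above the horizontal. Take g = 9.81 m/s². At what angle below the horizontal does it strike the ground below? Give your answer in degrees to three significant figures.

34.1°

Resolve: vₓ = 66.80 cos 32.2° = 56.53 m/s and v_y0 = 66.80 sin 32.2° = 35.60 m/s.
With up positive and y = 0 at the ground: y(t) = 9.84 + (35.60) t − 4.905 t². Setting y = 0 and taking the positive root: t = [35.60 + √(35.60² + 2·9.81·9.84)] / 9.81 = (35.60 + 38.21) / 9.81 = 7.524 s.
At impact: v_y = v_y0 − g t = −38.21 m/s; vₓ = 56.53 m/s.
Angle below horizontal: arctan(|v_y|/vₓ) = arctan(38.21/56.53) = 34.06°.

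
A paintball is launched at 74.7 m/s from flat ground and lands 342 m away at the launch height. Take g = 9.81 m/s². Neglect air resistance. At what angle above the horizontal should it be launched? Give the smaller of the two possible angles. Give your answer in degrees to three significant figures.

18.5°

Level-ground range R = v₀² sin(2θ)/g ⇒ sin(2θ) = gR/v₀² = 9.81 × 342 / 74.7² = 0.6012.
2θ = 36.96° or 180° − 36.96° = 143.0°, so θ = 18.48° or 71.52°.
The smaller angle is 18.48°.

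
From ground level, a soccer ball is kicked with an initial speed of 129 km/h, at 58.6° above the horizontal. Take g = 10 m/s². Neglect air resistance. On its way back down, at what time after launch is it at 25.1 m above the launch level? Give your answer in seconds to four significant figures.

Convert: 129 km/h = 129/3.6 = 35.83 m/s.
Components: vₓ = 35.83 cos 58.6° = 18.67 m/s, v_y0 = 35.83 sin 58.6° = 30.59 m/s.
Set y = v_y0 t − ½ g t² = 25.1: 5.000 t² − 30.59 t + 25.1 = 0.
t = [30.59 ± √(30.59² − 2·10.0·25.1)] / 10.0 = (30.59 ± 20.82) / 10.0, so t = 0.9765 s or t = 5.141 s.
The descending-branch root is 5.141 s.

5.141 s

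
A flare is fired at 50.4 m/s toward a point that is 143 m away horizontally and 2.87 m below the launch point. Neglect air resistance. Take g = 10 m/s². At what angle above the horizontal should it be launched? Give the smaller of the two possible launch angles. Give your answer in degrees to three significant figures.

15.9°

Trajectory: y = x tanθ − g x² (1 + tan²θ)/(2v₀²). With x = 143, y = −2.87, v₀ = 50.4, g = 10.0:
40.25 tan²θ − 143 tanθ + (37.38) = 0.
tanθ = [143 ± √(143² − 4 × 40.25 × (37.38))] / (2 × 40.25) = (143 ± 120.1) / 80.50, giving tanθ = 0.2841 or 3.269.
θ = 15.86° or 72.99°; the smaller is 15.86°.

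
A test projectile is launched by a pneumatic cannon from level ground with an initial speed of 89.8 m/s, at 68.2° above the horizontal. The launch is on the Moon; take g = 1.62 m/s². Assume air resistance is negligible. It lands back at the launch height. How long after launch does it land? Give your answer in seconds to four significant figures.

Resolve: vₓ = 89.80 cos 68.2° = 33.35 m/s and v_y0 = 89.80 sin 68.2° = 83.38 m/s.
It returns to y = 0 when t = 2 v_y0 / g = 2(83.38)/1.62 = 102.9 s.

102.9 s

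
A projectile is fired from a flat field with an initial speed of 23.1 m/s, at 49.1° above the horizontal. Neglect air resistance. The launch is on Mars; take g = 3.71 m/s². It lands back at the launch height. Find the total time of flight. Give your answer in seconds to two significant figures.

9.4 s

Horizontal component vₓ = 23.10 cos 49.1° = 15.12 m/s; vertical v_y0 = 23.10 sin 49.1° = 17.46 m/s.
Landing at launch height ⇒ T = 2 v_y0 / g = 2 × 17.46 / 3.71 = 9.413 s.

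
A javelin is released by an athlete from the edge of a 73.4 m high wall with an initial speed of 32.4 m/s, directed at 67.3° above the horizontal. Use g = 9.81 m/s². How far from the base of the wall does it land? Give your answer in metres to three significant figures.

vₓ = 32.40 cos 67.3° = 12.50 m/s; v_y0 = 32.40 sin 67.3° = 29.89 m/s.
The projectile lands when y = 73.4 + (29.89) t − ½·9.81·t² = 0. Positive root: t = (29.89 + √(29.89² + 2·9.81·73.4)) / 9.81 = (29.89 + 48.31) / 9.81 = 7.971 s.
Horizontal distance: R = vₓ t = 12.50 × 7.971 = 99.67 m.

99.7 m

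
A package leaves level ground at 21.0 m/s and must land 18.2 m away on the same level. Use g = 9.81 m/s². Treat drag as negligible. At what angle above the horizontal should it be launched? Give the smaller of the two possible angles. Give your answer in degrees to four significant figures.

11.94°

R = v₀² sin 2θ / g gives sin 2θ = gR/v₀² = 9.81·18.2/21.0² = 0.4049.
2θ = 23.88° or 180° − 23.88° = 156.1°, so θ = 11.94° or 78.06°.
The smaller angle is 11.94°.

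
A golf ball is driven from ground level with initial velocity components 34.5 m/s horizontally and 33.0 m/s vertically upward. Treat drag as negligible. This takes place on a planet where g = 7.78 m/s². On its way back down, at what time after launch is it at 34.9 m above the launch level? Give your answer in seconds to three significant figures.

Height y(t) = 33.00 t − 3.890 t² = 34.9 gives 3.890 t² − 33.00 t + 34.9 = 0.
Quadratic formula: t = (33.00 ± √545.96) / 7.78 = (33.00 ± 23.37) / 7.78 → t = 1.238 s or 7.245 s.
The descending-branch root is 7.245 s.

7.24 s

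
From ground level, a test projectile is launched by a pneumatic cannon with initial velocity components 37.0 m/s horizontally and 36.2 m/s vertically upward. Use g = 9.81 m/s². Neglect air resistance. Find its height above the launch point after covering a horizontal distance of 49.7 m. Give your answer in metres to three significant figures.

Time to reach x = 49.7 m: t = x/vₓ = 49.7/37.00 = 1.343 s.
Height: y = v_y0 t − ½ g t² = 36.20 × 1.343 − 4.905 × 1.343² = 48.63 − 8.850 = 39.78 m.

39.8 m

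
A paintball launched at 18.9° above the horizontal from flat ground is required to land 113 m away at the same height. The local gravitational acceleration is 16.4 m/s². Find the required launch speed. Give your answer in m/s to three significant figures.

From R = (v₀² / g) sin 2θ: v₀ = √(gR / sin 2θ).
v₀ = √(16.4 × 113 / sin 37.80°) = √(1853 / 0.6129) = √3023.6 = 54.99 m/s.

55.0 m/s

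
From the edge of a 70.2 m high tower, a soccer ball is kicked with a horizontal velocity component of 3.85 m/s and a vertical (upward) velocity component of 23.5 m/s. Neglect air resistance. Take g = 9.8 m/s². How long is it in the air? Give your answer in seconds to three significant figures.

6.88 s

Vertical motion (up positive, ground at y = 0): 4.900 t² − (23.50) t − 70.2 = 0, so t = (23.50 + √(23.50² + 2·9.80·70.2)) / 9.80 = (23.50 + 43.91) / 9.80 = 6.879 s.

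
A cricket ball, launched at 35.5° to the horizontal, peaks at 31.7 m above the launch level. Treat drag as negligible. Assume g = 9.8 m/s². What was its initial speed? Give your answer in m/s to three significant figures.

At the peak v_y = 0, so v_y0 = √(2gH) = √(2 × 9.80 × 31.7) = 24.93 m/s.
v_y0 = v₀ sin θ ⇒ v₀ = 24.93 / sin 35.5° = 42.92 m/s.

42.9 m/s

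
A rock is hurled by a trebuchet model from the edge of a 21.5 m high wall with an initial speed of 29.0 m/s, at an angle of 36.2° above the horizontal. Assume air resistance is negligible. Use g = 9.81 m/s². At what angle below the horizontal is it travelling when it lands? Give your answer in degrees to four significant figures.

48.81°

Horizontal component vₓ = 29.00 cos 36.2° = 23.40 m/s; vertical v_y0 = 29.00 sin 36.2° = 17.13 m/s.
Vertical motion (up positive, ground at y = 0): 4.905 t² − (17.13) t − 21.5 = 0, so t = (17.13 + √(17.13² + 2·9.81·21.5)) / 9.81 = (17.13 + 26.74) / 9.81 = 4.472 s.
At impact: v_y = v_y0 − g t = −26.74 m/s; vₓ = 23.40 m/s.
Angle below horizontal: arctan(|v_y|/vₓ) = arctan(26.74/23.40) = 48.81°.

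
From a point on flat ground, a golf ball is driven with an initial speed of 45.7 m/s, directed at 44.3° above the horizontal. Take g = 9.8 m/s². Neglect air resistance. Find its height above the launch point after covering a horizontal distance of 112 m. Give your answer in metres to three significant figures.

Resolve: vₓ = 45.70 cos 44.3° = 32.71 m/s and v_y0 = 45.70 sin 44.3° = 31.92 m/s.
At x = 112 m, t = x/vₓ = 112/32.71 = 3.424 s.
Height: y = v_y0 t − ½ g t² = 31.92 × 3.424 − 4.900 × 3.424² = 109.3 − 57.46 = 51.84 m.

51.8 m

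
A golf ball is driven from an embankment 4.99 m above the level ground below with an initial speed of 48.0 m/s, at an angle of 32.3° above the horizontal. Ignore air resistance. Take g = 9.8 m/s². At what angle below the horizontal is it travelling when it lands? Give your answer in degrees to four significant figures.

Horizontal component vₓ = 48.00 cos 32.3° = 40.57 m/s; vertical v_y0 = 48.00 sin 32.3° = 25.65 m/s.
Vertical motion (up positive, ground at y = 0): 4.900 t² − (25.65) t − 4.99 = 0, so t = (25.65 + √(25.65² + 2·9.80·4.99)) / 9.80 = (25.65 + 27.49) / 9.80 = 5.422 s.
At impact: v_y = v_y0 − g t = −27.49 m/s; vₓ = 40.57 m/s.
Angle below horizontal: arctan(|v_y|/vₓ) = arctan(27.49/40.57) = 34.12°.

34.12°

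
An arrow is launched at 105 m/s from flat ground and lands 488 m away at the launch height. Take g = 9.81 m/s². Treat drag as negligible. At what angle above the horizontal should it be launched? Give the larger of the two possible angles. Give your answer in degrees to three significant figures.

77.1°

R = v₀² sin 2θ / g gives sin 2θ = gR/v₀² = 9.81·488/105² = 0.4342.
2θ = 25.74° or 180° − 25.74° = 154.3°, so θ = 12.87° or 77.13°.
The larger angle is 77.13°.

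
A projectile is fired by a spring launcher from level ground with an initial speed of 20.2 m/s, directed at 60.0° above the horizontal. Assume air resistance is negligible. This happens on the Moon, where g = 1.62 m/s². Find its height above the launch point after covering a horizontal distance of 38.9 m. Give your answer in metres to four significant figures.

Resolve: vₓ = 20.20 cos 60.0° = 10.10 m/s and v_y0 = 20.20 sin 60.0° = 17.49 m/s.
At x = 38.9 m, t = x/vₓ = 38.9/10.10 = 3.851 s.
Height: y = v_y0 t − ½ g t² = 17.49 × 3.851 − 0.8100 × 3.851² = 67.38 − 12.02 = 55.36 m.

55.36 m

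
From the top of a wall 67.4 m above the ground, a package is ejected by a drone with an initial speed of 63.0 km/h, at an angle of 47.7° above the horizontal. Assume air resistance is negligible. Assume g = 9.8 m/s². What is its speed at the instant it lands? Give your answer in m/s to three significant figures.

40.3 m/s

Convert: 63.0 km/h = 63.0/3.6 = 17.50 m/s.
vₓ = 17.50 cos 47.7° = 11.78 m/s; v_y0 = 17.50 sin 47.7° = 12.94 m/s.
Vertical motion (up positive, ground at y = 0): 4.900 t² − (12.94) t − 67.4 = 0, so t = (12.94 + √(12.94² + 2·9.80·67.4)) / 9.80 = (12.94 + 38.58) / 9.80 = 5.258 s.
Vertical velocity at impact: v_y = v_y0 − g t = 12.94 − 9.80 × 5.258 = −38.58 m/s.
Speed: |v| = √(vₓ² + v_y²) = √(11.78² + 38.58²) = 40.34 m/s.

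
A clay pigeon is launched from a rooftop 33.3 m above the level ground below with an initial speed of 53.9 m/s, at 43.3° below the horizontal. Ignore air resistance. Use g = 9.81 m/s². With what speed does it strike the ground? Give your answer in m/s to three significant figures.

vₓ = 53.90 cos 43.3° = 39.23 m/s; v_y0 = −36.97 m/s (downward).
Vertical motion (up positive, ground at y = 0): 4.905 t² − (−36.97) t − 33.3 = 0, so t = (−36.97 + √(36.97² + 2·9.81·33.3)) / 9.81 = (−36.97 + 44.94) / 9.81 = 0.8131 s.
Vertical velocity at impact: v_y = v_y0 − g t = −36.97 − 9.81 × 0.8131 = −44.94 m/s.
Speed: |v| = √(vₓ² + v_y²) = √(39.23² + 44.94²) = 59.65 m/s.

59.7 m/s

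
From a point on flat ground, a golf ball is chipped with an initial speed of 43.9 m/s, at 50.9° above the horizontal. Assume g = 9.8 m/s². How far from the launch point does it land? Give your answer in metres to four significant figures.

Components: vₓ = 43.90 cos 50.9° = 27.69 m/s, v_y0 = 43.90 sin 50.9° = 34.07 m/s.
Time aloft: T = 2 v_y0 / g = 2 × 34.07 / 9.80 = 6.953 s.
Range: R = vₓ T = 27.69 × 6.953 = 192.5 m.

192.5 m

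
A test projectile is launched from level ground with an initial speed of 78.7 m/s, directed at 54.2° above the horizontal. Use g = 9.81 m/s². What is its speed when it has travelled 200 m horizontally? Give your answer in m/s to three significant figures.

Resolve: vₓ = 78.70 cos 54.2° = 46.04 m/s and v_y0 = 78.70 sin 54.2° = 63.83 m/s.
x = vₓ t ⇒ t = 200/46.04 = 4.344 s.
Vertical velocity there: v_y = v_y0 − g t = 63.83 − 9.81 × 4.344 = 21.21 m/s.
Speed: √(vₓ² + v_y²) = √(46.04² + 21.21²) = 50.69 m/s.

50.7 m/s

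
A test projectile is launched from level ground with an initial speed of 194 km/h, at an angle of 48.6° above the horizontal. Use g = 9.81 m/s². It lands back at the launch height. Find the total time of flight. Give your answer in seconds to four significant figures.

Convert: 194 km/h = 194/3.6 = 53.89 m/s.
vₓ = 53.89 cos 48.6° = 35.64 m/s; v_y0 = 53.89 sin 48.6° = 40.42 m/s.
Landing at launch height ⇒ T = 2 v_y0 / g = 2 × 40.42 / 9.81 = 8.241 s.

8.241 s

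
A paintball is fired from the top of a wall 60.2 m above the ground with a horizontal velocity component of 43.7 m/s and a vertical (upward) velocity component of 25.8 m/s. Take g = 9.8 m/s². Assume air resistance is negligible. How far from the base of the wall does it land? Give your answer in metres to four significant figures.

306.6 m

Vertical motion (up positive, ground at y = 0): 4.900 t² − (25.80) t − 60.2 = 0, so t = (25.80 + √(25.80² + 2·9.80·60.2)) / 9.80 = (25.80 + 42.96) / 9.80 = 7.016 s.
Horizontal distance: R = vₓ t = 43.70 × 7.016 = 306.6 m.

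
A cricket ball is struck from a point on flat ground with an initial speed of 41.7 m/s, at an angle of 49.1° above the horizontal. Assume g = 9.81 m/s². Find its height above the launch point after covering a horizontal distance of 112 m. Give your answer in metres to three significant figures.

vₓ = 41.70 cos 49.1° = 27.30 m/s; v_y0 = 41.70 sin 49.1° = 31.52 m/s.
Time to reach x = 112 m: t = x/vₓ = 112/27.30 = 4.102 s.
Height: y = v_y0 t − ½ g t² = 31.52 × 4.102 − 4.905 × 4.102² = 129.3 − 82.54 = 46.76 m.

46.8 m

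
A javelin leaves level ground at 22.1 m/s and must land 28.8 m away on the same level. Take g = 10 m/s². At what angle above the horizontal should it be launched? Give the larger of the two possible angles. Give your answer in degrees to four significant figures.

71.93°

R = v₀² sin 2θ / g gives sin 2θ = gR/v₀² = 10.0·28.8/22.1² = 0.5897.
2θ = 36.13° or 180° − 36.13° = 143.9°, so θ = 18.07° or 71.93°.
The larger angle is 71.93°.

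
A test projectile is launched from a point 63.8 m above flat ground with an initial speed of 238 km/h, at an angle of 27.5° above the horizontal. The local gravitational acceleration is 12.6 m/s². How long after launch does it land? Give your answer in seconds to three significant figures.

6.42 s

Convert: 238 km/h = 238/3.6 = 66.11 m/s.
Horizontal component vₓ = 66.11 cos 27.5° = 58.64 m/s; vertical v_y0 = 66.11 sin 27.5° = 30.53 m/s.
The projectile lands when y = 63.8 + (30.53) t − ½·12.6·t² = 0. Positive root: t = (30.53 + √(30.53² + 2·12.6·63.8)) / 12.6 = (30.53 + 50.39) / 12.6 = 6.422 s.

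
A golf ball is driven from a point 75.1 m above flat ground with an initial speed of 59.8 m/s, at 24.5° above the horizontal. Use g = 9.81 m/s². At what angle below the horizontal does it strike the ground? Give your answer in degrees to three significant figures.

Resolve: vₓ = 59.80 cos 24.5° = 54.42 m/s and v_y0 = 59.80 sin 24.5° = 24.80 m/s.
Vertical motion (up positive, ground at y = 0): 4.905 t² − (24.80) t − 75.1 = 0, so t = (24.80 + √(24.80² + 2·9.81·75.1)) / 9.81 = (24.80 + 45.70) / 9.81 = 7.186 s.
At impact: v_y = v_y0 − g t = −45.70 m/s; vₓ = 54.42 m/s.
Angle below horizontal: arctan(|v_y|/vₓ) = arctan(45.70/54.42) = 40.02°.

40.0°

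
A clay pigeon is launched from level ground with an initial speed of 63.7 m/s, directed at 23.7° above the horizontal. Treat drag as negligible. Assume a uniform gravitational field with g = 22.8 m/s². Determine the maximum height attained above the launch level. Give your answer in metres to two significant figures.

14 m

vₓ = 63.70 cos 23.7° = 58.33 m/s; v_y0 = 63.70 sin 23.7° = 25.60 m/s.
Peak height H = v_y0² / (2g) = 655.57 / 45.60 = 14.38 m.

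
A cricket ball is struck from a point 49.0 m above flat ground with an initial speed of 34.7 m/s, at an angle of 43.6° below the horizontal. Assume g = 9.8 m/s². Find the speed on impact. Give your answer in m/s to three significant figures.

46.5 m/s

Resolve: vₓ = 34.70 cos 43.6° = 25.13 m/s and v_y0 = −23.93 m/s (downward).
The projectile lands when y = 49.0 + (−23.93) t − ½·9.80·t² = 0. Positive root: t = (−23.93 + √(23.93² + 2·9.80·49.0)) / 9.80 = (−23.93 + 39.15) / 9.80 = 1.553 s.
Vertical velocity at impact: v_y = v_y0 − g t = −23.93 − 9.80 × 1.553 = −39.15 m/s.
Speed: |v| = √(vₓ² + v_y²) = √(25.13² + 39.15²) = 46.52 m/s.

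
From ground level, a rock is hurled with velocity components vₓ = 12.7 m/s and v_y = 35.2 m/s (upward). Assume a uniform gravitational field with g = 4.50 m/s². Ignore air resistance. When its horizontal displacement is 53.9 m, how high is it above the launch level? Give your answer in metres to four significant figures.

Time to reach x = 53.9 m: t = x/vₓ = 53.9/12.70 = 4.244 s.
Height: y = v_y0 t − ½ g t² = 35.20 × 4.244 − 2.250 × 4.244² = 149.4 − 40.53 = 108.9 m.

108.9 m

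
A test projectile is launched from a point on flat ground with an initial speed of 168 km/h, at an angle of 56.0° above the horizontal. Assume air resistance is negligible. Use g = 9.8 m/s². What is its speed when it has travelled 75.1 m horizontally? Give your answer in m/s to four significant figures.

Convert: 168 km/h = 168/3.6 = 46.67 m/s.
Resolve: vₓ = 46.67 cos 56.0° = 26.10 m/s and v_y0 = 46.67 sin 56.0° = 38.69 m/s.
Time to reach x = 75.1 m: t = x/vₓ = 75.1/26.10 = 2.878 s.
Vertical velocity there: v_y = v_y0 − g t = 38.69 − 9.80 × 2.878 = 10.49 m/s.
Speed: √(vₓ² + v_y²) = √(26.10² + 10.49²) = 28.12 m/s.

28.12 m/s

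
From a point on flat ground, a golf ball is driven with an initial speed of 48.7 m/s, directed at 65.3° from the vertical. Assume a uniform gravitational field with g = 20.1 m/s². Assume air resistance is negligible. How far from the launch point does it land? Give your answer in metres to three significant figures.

Resolve: vₓ = 48.70 sin 65.3° = 44.24 m/s and v_y0 = 48.70 cos 65.3° = 20.35 m/s.
Time aloft: T = 2 v_y0 / g = 2 × 20.35 / 20.1 = 2.025 s.
Horizontal distance R = vₓ T = 44.24 × 2.025 = 89.59 m.

89.6 m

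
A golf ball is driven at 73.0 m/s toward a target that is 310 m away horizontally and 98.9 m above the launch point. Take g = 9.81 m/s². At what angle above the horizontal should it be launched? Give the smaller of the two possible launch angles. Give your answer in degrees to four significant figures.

37.82°

Trajectory: y = x tanθ − g x² (1 + tan²θ)/(2v₀²). With x = 310, y = 98.9, v₀ = 73.0, g = 9.81:
88.45 tan²θ − 310 tanθ + (187.4) = 0.
tanθ = [310 ± √(310² − 4 × 88.45 × (187.4))] / (2 × 88.45) = (310 ± 172.7) / 176.9, giving tanθ = 0.7763 or 2.728.
θ = 37.82° or 69.87°; the smaller is 37.82°.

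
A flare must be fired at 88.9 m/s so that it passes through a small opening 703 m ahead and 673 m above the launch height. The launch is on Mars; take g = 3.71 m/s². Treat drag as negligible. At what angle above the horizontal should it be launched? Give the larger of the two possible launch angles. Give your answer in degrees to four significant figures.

77.67°

Trajectory: y = x tanθ − g x² (1 + tan²θ)/(2v₀²). With x = 703, y = 673, v₀ = 88.9, g = 3.71:
116.0 tan²θ − 703 tanθ + (789.0) = 0.
tanθ = [703 ± √(703² − 4 × 116.0 × (789.0))] / (2 × 116.0) = (703 ± 357.9) / 232.0, giving tanθ = 1.487 or 4.573.
θ = 56.09° or 77.67°; the larger is 77.67°.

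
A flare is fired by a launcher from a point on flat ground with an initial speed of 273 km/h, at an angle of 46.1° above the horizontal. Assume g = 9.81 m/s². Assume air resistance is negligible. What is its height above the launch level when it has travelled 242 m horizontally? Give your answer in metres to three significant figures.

Convert: 273 km/h = 273/3.6 = 75.83 m/s.
Components: vₓ = 75.83 cos 46.1° = 52.58 m/s, v_y0 = 75.83 sin 46.1° = 54.64 m/s.
At x = 242 m, t = x/vₓ = 242/52.58 = 4.602 s.
Height: y = v_y0 t − ½ g t² = 54.64 × 4.602 − 4.905 × 4.602² = 251.5 − 103.9 = 147.6 m.

148 m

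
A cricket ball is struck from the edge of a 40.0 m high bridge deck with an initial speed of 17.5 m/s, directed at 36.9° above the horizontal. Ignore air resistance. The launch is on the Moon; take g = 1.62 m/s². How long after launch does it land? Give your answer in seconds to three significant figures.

16.0 s

Components: vₓ = 17.50 cos 36.9° = 13.99 m/s, v_y0 = 17.50 sin 36.9° = 10.51 m/s.
With up positive and y = 0 at the ground: y(t) = 40.0 + (10.51) t − 0.8100 t². Setting y = 0 and taking the positive root: t = [10.51 + √(10.51² + 2·1.62·40.0)] / 1.62 = (10.51 + 15.49) / 1.62 = 16.05 s.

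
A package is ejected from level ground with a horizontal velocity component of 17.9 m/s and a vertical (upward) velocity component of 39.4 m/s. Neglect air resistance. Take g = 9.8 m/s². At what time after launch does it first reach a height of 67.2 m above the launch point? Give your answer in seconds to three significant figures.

Set y = v_y0 t − ½ g t² = 67.2: 4.900 t² − 39.40 t + 67.2 = 0.
t = [39.40 ± √(39.40² − 2·9.80·67.2)] / 9.80 = (39.40 ± 15.34) / 9.80, so t = 2.455 s or t = 5.585 s.
The first (ascending) time is 2.455 s.

2.46 s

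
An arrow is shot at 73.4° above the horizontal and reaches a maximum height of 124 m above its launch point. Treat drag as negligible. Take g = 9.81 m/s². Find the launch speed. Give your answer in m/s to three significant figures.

51.5 m/s

At the peak v_y = 0, so v_y0 = √(2gH) = √(2 × 9.81 × 124) = 49.32 m/s.
v_y0 = v₀ sin θ ⇒ v₀ = 49.32 / sin 73.4° = 51.47 m/s.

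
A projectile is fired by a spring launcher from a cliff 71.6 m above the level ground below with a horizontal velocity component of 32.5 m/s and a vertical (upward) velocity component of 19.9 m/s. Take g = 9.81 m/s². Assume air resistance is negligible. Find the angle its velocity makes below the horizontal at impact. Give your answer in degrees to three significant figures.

52.6°

The projectile lands when y = 71.6 + (19.90) t − ½·9.81·t² = 0. Positive root: t = (19.90 + √(19.90² + 2·9.81·71.6)) / 9.81 = (19.90 + 42.44) / 9.81 = 6.354 s.
At impact: v_y = v_y0 − g t = −42.44 m/s; vₓ = 32.50 m/s.
Angle below horizontal: arctan(|v_y|/vₓ) = arctan(42.44/32.50) = 52.55°.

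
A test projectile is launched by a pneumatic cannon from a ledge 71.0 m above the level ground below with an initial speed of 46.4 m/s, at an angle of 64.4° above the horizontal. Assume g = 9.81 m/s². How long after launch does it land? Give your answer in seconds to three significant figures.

9.98 s

Resolve: vₓ = 46.40 cos 64.4° = 20.05 m/s and v_y0 = 46.40 sin 64.4° = 41.85 m/s.
The projectile lands when y = 71.0 + (41.85) t − ½·9.81·t² = 0. Positive root: t = (41.85 + √(41.85² + 2·9.81·71.0)) / 9.81 = (41.85 + 56.07) / 9.81 = 9.981 s.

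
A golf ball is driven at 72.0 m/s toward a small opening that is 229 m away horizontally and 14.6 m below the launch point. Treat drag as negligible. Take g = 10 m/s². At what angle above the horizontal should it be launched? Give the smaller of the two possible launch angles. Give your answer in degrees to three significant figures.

Trajectory: y = x tanθ − g x² (1 + tan²θ)/(2v₀²). With x = 229, y = −14.6, v₀ = 72.0, g = 10.0:
50.58 tan²θ − 229 tanθ + (35.98) = 0.
tanθ = [229 ± √(229² − 4 × 50.58 × (35.98))] / (2 × 50.58) = (229 ± 212.5) / 101.2, giving tanθ = 0.1630 or 4.365.
θ = 9.257° or 77.10°; the smaller is 9.257°.

9.26°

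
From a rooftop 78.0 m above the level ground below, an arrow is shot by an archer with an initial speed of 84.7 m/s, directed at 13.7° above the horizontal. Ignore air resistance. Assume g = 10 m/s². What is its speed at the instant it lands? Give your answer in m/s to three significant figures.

vₓ = 84.70 cos 13.7° = 82.29 m/s; v_y0 = 84.70 sin 13.7° = 20.06 m/s.
The projectile lands when y = 78.0 + (20.06) t − ½·10.0·t² = 0. Positive root: t = (20.06 + √(20.06² + 2·10.0·78.0)) / 10.0 = (20.06 + 44.30) / 10.0 = 6.436 s.
Vertical velocity at impact: v_y = v_y0 − g t = 20.06 − 10.0 × 6.436 = −44.30 m/s.
Speed: |v| = √(vₓ² + v_y²) = √(82.29² + 44.30²) = 93.46 m/s.

93.5 m/s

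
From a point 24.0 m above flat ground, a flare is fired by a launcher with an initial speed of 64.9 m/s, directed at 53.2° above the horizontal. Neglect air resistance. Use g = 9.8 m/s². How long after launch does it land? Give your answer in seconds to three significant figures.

11.0 s

Horizontal component vₓ = 64.90 cos 53.2° = 38.88 m/s; vertical v_y0 = 64.90 sin 53.2° = 51.97 m/s.
With up positive and y = 0 at the ground: y(t) = 24.0 + (51.97) t − 4.900 t². Setting y = 0 and taking the positive root: t = [51.97 + √(51.97² + 2·9.80·24.0)] / 9.80 = (51.97 + 56.31) / 9.80 = 11.05 s.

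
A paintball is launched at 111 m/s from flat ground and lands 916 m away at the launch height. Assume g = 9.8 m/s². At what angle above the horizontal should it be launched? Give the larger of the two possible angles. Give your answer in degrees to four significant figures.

66.62°

From R = (v₀²/g) sin 2θ: sin 2θ = 9.80 × 916 / 12321 = 0.7286.
2θ = 46.77° or 180° − 46.77° = 133.2°, so θ = 23.38° or 66.62°.
The larger angle is 66.62°.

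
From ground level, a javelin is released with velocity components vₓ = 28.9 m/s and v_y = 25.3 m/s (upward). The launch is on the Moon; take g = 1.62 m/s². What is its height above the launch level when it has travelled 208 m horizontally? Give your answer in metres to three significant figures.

At x = 208 m, t = x/vₓ = 208/28.90 = 7.197 s.
Height: y = v_y0 t − ½ g t² = 25.30 × 7.197 − 0.8100 × 7.197² = 182.1 − 41.96 = 140.1 m.

140 m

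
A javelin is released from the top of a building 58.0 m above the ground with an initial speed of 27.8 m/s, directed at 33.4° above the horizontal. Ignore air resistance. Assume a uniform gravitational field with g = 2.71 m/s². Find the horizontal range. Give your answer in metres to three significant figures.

Components: vₓ = 27.80 cos 33.4° = 23.21 m/s, v_y0 = 27.80 sin 33.4° = 15.30 m/s.
With up positive and y = 0 at the ground: y(t) = 58.0 + (15.30) t − 1.355 t². Setting y = 0 and taking the positive root: t = [15.30 + √(15.30² + 2·2.71·58.0)] / 2.71 = (15.30 + 23.42) / 2.71 = 14.29 s.
Horizontal distance: R = vₓ t = 23.21 × 14.29 = 331.6 m.

332 m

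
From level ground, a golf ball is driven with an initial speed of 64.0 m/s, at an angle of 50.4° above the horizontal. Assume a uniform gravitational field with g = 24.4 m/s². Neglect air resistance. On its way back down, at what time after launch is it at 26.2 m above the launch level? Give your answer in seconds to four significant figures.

vₓ = 64.00 cos 50.4° = 40.80 m/s; v_y0 = 64.00 sin 50.4° = 49.31 m/s.
Set y = v_y0 t − ½ g t² = 26.2: 12.20 t² − 49.31 t + 26.2 = 0.
Quadratic formula: t = (49.31 ± √1153.2) / 24.4 = (49.31 ± 33.96) / 24.4 → t = 0.6293 s or 3.413 s.
The descending-branch root is 3.413 s.

3.413 s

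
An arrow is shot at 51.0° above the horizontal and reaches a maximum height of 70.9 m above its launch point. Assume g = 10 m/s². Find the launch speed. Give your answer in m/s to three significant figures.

At the peak v_y = 0, so v_y0 = √(2gH) = √(2 × 10.0 × 70.9) = 37.66 m/s.
v_y0 = v₀ sin θ ⇒ v₀ = 37.66 / sin 51.0° = 48.45 m/s.

48.5 m/s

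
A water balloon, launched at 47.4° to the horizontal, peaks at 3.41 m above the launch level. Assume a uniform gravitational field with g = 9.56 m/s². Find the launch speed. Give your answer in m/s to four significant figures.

10.97 m/s

At the peak v_y = 0, so v_y0 = √(2gH) = √(2 × 9.56 × 3.41) = 8.075 m/s.
v_y0 = v₀ sin θ ⇒ v₀ = 8.075 / sin 47.4° = 10.97 m/s.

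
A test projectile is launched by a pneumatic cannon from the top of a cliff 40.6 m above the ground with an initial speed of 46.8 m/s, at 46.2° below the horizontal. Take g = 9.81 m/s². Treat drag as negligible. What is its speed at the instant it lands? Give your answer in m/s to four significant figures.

vₓ = 46.80 cos 46.2° = 32.39 m/s; v_y0 = −33.78 m/s (downward).
The projectile lands when y = 40.6 + (−33.78) t − ½·9.81·t² = 0. Positive root: t = (−33.78 + √(33.78² + 2·9.81·40.6)) / 9.81 = (−33.78 + 44.02) / 9.81 = 1.044 s.
Vertical velocity at impact: v_y = v_y0 − g t = −33.78 − 9.81 × 1.044 = −44.02 m/s.
Speed: |v| = √(vₓ² + v_y²) = √(32.39² + 44.02²) = 54.65 m/s.

54.65 m/s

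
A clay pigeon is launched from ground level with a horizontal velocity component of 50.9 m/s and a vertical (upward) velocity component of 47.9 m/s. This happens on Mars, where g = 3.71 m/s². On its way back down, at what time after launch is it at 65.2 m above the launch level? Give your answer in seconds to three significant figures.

Height y(t) = 47.90 t − 1.855 t² = 65.2 gives 1.855 t² − 47.90 t + 65.2 = 0.
Quadratic formula: t = (47.90 ± √1810.6) / 3.71 = (47.90 ± 42.55) / 3.71 → t = 1.442 s or 24.38 s.
The descending-branch root is 24.38 s.

24.4 s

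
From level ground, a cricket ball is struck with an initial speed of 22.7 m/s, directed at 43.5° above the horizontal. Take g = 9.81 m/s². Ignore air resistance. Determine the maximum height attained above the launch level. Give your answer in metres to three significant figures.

vₓ = 22.70 cos 43.5° = 16.47 m/s; v_y0 = 22.70 sin 43.5° = 15.63 m/s.
At the apex v_y = 0, so H = v_y0²/(2g) = 15.63²/19.62 = 12.44 m.

12.4 m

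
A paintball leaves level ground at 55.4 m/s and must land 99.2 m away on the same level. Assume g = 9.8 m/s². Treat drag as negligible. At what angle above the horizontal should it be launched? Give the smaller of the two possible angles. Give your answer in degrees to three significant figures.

9.23°

Level-ground range R = v₀² sin(2θ)/g ⇒ sin(2θ) = gR/v₀² = 9.80 × 99.2 / 55.4² = 0.3168.
2θ = 18.47° or 180° − 18.47° = 161.5°, so θ = 9.233° or 80.77°.
The smaller angle is 9.233°.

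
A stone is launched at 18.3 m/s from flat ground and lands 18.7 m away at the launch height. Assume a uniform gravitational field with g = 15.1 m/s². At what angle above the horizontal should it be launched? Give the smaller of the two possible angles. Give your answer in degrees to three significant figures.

28.7°

From R = (v₀²/g) sin 2θ: sin 2θ = 15.1 × 18.7 / 334.89 = 0.8432.
2θ = 57.48° or 180° − 57.48° = 122.5°, so θ = 28.74° or 61.26°.
The smaller angle is 28.74°.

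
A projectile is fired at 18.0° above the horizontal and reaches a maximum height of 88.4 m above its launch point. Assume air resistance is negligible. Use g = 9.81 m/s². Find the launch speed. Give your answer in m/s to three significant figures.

At the peak v_y = 0, so v_y0 = √(2gH) = √(2 × 9.81 × 88.4) = 41.65 m/s.
v_y0 = v₀ sin θ ⇒ v₀ = 41.65 / sin 18.0° = 134.8 m/s.

135 m/s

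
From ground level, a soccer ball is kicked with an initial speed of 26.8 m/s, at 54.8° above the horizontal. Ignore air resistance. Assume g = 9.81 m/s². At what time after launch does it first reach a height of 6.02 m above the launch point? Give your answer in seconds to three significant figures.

Horizontal component vₓ = 26.80 cos 54.8° = 15.45 m/s; vertical v_y0 = 26.80 sin 54.8° = 21.90 m/s.
Require v_y0 t − ½ g t² = 6.02, i.e. 4.905 t² − 21.90 t + 6.02 = 0.
Quadratic formula: t = (21.90 ± √361.47) / 9.81 = (21.90 ± 19.01) / 9.81 → t = 0.2943 s or 4.170 s.
The first (ascending) time is 0.2943 s.

0.294 s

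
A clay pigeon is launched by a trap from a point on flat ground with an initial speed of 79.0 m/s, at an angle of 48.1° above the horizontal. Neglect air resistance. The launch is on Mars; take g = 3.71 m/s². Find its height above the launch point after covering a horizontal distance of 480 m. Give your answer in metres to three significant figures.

381 m

vₓ = 79.00 cos 48.1° = 52.76 m/s; v_y0 = 79.00 sin 48.1° = 58.80 m/s.
x = vₓ t ⇒ t = 480/52.76 = 9.098 s.
Height: y = v_y0 t − ½ g t² = 58.80 × 9.098 − 1.855 × 9.098² = 535.0 − 153.5 = 381.4 m.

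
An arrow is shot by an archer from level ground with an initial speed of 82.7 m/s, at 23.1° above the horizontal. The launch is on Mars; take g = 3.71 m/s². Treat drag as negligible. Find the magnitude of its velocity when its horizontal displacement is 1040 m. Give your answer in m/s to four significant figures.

78.23 m/s

Horizontal component vₓ = 82.70 cos 23.1° = 76.07 m/s; vertical v_y0 = 82.70 sin 23.1° = 32.45 m/s.
x = vₓ t ⇒ t = 1040/76.07 = 13.67 s.
Vertical velocity there: v_y = v_y0 − g t = 32.45 − 3.71 × 13.67 = −18.28 m/s.
Speed: √(vₓ² + v_y²) = √(76.07² + 18.28²) = 78.23 m/s.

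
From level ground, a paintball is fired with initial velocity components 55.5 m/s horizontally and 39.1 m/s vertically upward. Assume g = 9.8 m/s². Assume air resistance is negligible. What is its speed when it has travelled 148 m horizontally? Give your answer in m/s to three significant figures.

57.0 m/s

At x = 148 m, t = x/vₓ = 148/55.50 = 2.667 s.
Vertical velocity there: v_y = v_y0 − g t = 39.10 − 9.80 × 2.667 = 12.97 m/s.
Speed: √(vₓ² + v_y²) = √(55.50² + 12.97²) = 56.99 m/s.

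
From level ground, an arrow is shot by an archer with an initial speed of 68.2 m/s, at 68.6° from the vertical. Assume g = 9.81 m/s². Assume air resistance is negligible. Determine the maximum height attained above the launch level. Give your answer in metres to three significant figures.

31.6 m

Components: vₓ = 68.20 sin 68.6° = 63.50 m/s, v_y0 = 68.20 cos 68.6° = 24.88 m/s.
At the apex v_y = 0, so H = v_y0²/(2g) = 24.88²/19.62 = 31.56 m.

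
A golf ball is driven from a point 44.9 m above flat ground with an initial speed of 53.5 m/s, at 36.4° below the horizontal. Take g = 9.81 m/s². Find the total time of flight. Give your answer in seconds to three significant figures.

1.19 s

Horizontal component vₓ = 53.50 cos 36.4° = 43.06 m/s; vertical v_y0 = −31.75 m/s (downward).
With up positive and y = 0 at the ground: y(t) = 44.9 + (−31.75) t − 4.905 t². Setting y = 0 and taking the positive root: t = [−31.75 + √(31.75² + 2·9.81·44.9)] / 9.81 = (−31.75 + 43.46) / 9.81 = 1.194 s.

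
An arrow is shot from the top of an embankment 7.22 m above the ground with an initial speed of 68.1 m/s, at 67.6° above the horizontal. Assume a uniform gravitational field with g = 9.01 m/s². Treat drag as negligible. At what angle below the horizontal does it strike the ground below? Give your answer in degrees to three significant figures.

67.9°

Components: vₓ = 68.10 cos 67.6° = 25.95 m/s, v_y0 = 68.10 sin 67.6° = 62.96 m/s.
Vertical motion (up positive, ground at y = 0): 4.505 t² − (62.96) t − 7.22 = 0, so t = (62.96 + √(62.96² + 2·9.01·7.22)) / 9.01 = (62.96 + 63.99) / 9.01 = 14.09 s.
At impact: v_y = v_y0 − g t = −63.99 m/s; vₓ = 25.95 m/s.
Angle below horizontal: arctan(|v_y|/vₓ) = arctan(63.99/25.95) = 67.92°.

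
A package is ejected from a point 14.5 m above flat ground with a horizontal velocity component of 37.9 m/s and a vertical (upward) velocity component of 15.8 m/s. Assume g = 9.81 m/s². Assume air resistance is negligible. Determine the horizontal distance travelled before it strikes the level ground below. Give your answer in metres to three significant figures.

With up positive and y = 0 at the ground: y(t) = 14.5 + (15.80) t − 4.905 t². Setting y = 0 and taking the positive root: t = [15.80 + √(15.80² + 2·9.81·14.5)] / 9.81 = (15.80 + 23.11) / 9.81 = 3.966 s.
Horizontal distance: R = vₓ t = 37.90 × 3.966 = 150.3 m.

150 m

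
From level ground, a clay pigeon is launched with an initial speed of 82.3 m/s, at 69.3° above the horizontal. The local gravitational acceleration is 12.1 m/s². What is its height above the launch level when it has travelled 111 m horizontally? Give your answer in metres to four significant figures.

205.7 m

Components: vₓ = 82.30 cos 69.3° = 29.09 m/s, v_y0 = 82.30 sin 69.3° = 76.99 m/s.
x = vₓ t ⇒ t = 111/29.09 = 3.816 s.
Height: y = v_y0 t − ½ g t² = 76.99 × 3.816 − 6.050 × 3.816² = 293.8 − 88.08 = 205.7 m.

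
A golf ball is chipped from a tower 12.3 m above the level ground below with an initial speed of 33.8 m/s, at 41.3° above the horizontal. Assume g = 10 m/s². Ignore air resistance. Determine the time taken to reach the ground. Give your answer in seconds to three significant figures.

4.96 s

Components: vₓ = 33.80 cos 41.3° = 25.39 m/s, v_y0 = 33.80 sin 41.3° = 22.31 m/s.
With up positive and y = 0 at the ground: y(t) = 12.3 + (22.31) t − 5.000 t². Setting y = 0 and taking the positive root: t = [22.31 + √(22.31² + 2·10.0·12.3)] / 10.0 = (22.31 + 27.27) / 10.0 = 4.958 s.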